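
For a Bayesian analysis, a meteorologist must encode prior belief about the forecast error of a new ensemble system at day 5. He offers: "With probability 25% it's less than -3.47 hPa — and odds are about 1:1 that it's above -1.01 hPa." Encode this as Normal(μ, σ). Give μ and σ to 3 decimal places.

The p-quantile of Normal(μ,σ) is μ + z_p·σ, with z_{0.25} = -0.6745 and z_{0.5} = 0.
Eliminate σ: μ = (z₂·x₁ − z₁·x₂)/(z₂ − z₁) = (0·-3.47 − (-0.6745)·-1.01)/0.6745 = -1.010.
Then σ = (x₂ − x₁)/(z₂ − z₁) = (-1.01 − -3.47)/0.6745 = 3.647.

μ = -1.010, σ = 3.647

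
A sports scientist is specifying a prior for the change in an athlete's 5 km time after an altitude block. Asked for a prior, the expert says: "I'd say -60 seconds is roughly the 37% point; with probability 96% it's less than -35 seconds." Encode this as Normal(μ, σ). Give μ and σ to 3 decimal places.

The p-quantile of Normal(μ,σ) is μ + z_p·σ, with z_{0.37} = -0.3319 and z_{0.96} = 1.751.
Eliminate σ: μ = (z₂·x₁ − z₁·x₂)/(z₂ − z₁) = (1.751·-60 − (-0.3319)·-35)/2.083 = -56.016.
Then σ = (x₂ − x₁)/(z₂ − z₁) = (-35 − -60)/2.083 = 12.005.

μ = -56.016, σ = 12.005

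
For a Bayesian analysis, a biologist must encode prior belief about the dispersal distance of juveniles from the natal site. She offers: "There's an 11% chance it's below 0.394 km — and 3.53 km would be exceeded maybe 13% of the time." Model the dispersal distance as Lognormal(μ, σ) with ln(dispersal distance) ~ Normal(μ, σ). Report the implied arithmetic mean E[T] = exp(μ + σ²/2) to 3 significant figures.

E[T] ≈ 1.91 km

If T ~ Lognormal(μ,σ) then ln T ~ Normal(μ,σ), so the p-quantile of ln T is μ + z_p·σ.
ln(0.394) = -0.9314 and ln(3.53) = 1.261; z_{0.11} = -1.227, z_{0.87} = 1.126.
σ = (1.261 − -0.9314)/(1.126 − (-1.227)) = 0.932.
μ = -0.9314 − (-1.227)·0.932 = 0.212.
E[T] = exp(μ + σ²/2) = exp(0.212 + 0.4342) = 1.91 km.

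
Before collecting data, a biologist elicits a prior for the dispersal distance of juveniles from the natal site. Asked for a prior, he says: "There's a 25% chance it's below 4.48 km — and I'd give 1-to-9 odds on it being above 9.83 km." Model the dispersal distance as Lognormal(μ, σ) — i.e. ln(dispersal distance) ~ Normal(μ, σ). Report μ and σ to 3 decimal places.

μ ≈ 1.771, σ ≈ 0.402

If T ~ Lognormal(μ,σ) then ln T ~ Normal(μ,σ), so the p-quantile of ln T is μ + z_p·σ.
ln(4.48) = 1.5 and ln(9.83) = 2.285; z_{0.25} = -0.6745, z_{0.9} = 1.282.
σ = (2.285 − 1.5)/(1.282 − (-0.6745)) = 0.402.
μ = 1.5 − (-0.6745)·0.402 = 1.771.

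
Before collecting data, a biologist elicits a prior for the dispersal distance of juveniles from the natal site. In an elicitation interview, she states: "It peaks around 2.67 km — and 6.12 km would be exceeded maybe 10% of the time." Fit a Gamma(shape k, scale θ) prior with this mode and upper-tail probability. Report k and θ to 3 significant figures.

Gamma(k,θ) with k>1 has mode (k−1)θ, so θ = 2.67/(k−1).
Need P(X < 6.12) = 0.9 with θ tied to k this way. Start at k = 2, θ = 2.67: P(X<6.12) ≈ 0.667.
Too low — raise k to concentrate. Iterating converges to k ≈ 3.8.
Then θ = 2.67/(3.8−1) ≈ 0.955.

k ≈ 3.8, θ ≈ 0.955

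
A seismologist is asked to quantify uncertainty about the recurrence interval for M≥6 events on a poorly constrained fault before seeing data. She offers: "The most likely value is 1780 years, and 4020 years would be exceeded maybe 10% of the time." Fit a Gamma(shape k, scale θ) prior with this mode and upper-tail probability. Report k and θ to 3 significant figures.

k ≈ 3.9, θ ≈ 614

Gamma(k,θ) with k>1 has mode (k−1)θ, so θ = 1780/(k−1).
Need P(X < 4020) = 0.9 with θ tied to k this way. Start at k = 2, θ = 1780: P(X<4020) ≈ 0.659.
Too low — raise k to concentrate. Iterating converges to k ≈ 3.9.
Then θ = 1780/(3.9−1) ≈ 614.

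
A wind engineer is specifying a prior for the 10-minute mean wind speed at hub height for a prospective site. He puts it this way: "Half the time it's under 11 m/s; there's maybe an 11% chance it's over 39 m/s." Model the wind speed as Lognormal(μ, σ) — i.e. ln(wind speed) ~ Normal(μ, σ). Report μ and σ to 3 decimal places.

μ ≈ 2.398, σ ≈ 1.032

If T ~ Lognormal(μ,σ) then ln T ~ Normal(μ,σ), so the p-quantile of ln T is μ + z_p·σ.
ln(11) = 2.398 and ln(39) = 3.664; z_{0.5} = 0, z_{0.89} = 1.227.
σ = (3.664 − 2.398)/(1.227 − (0)) = 1.032.
μ = 2.398 − (0)·1.032 = 2.398.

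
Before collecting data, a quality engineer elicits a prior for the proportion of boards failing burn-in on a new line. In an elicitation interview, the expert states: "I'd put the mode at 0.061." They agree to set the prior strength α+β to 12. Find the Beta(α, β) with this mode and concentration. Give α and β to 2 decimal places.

α = 1.61, β = 10.39

For α,β > 1 the Beta mode is (α−1)/(α+β−2). With α+β = 12, the mode is (α−1)/10.
Set (α−1)/10 = 0.061 → α = 1 + 0.061·10 = 1.61.
β = 12 − α = 10.39.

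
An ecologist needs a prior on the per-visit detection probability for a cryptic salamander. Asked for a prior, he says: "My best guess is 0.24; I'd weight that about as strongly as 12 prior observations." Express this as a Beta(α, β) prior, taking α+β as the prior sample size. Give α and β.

Under the effective-sample-size interpretation, Beta(α, β) has prior mean α/(α+β) and prior sample size α+β.
So α+β = 12 and α/(α+β) = 0.24, giving α = 0.24·12 = 2.88 and β = 12 − 2.88 = 9.12.

α = 2.88, β = 9.12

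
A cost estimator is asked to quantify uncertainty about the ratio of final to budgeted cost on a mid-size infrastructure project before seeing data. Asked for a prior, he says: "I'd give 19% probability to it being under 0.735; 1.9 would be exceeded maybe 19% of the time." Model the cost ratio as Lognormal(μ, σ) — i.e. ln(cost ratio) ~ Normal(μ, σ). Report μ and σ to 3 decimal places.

μ ≈ 0.167, σ ≈ 0.541

If T ~ Lognormal(μ,σ) then ln T ~ Normal(μ,σ), so the p-quantile of ln T is μ + z_p·σ.
ln(0.735) = -0.3079 and ln(1.9) = 0.6419; z_{0.19} = -0.8779, z_{0.81} = 0.8779.
σ = (0.6419 − -0.3079)/(0.8779 − (-0.8779)) = 0.541.
μ = -0.3079 − (-0.8779)·0.541 = 0.167.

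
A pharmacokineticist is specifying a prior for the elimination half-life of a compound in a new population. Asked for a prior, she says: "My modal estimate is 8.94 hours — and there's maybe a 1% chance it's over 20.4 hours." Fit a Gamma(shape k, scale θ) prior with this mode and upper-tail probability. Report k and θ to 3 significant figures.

Gamma(k,θ) with k>1 has mode (k−1)θ, so θ = 8.94/(k−1).
Need P(X < 20.4) = 0.99 with θ tied to k this way. Start at k = 2, θ = 8.94: P(X<20.4) ≈ 0.665.
Too low — raise k to concentrate. Iterating converges to k ≈ 8.03.
Then θ = 8.94/(8.03−1) ≈ 1.27.

k ≈ 8.03, θ ≈ 1.27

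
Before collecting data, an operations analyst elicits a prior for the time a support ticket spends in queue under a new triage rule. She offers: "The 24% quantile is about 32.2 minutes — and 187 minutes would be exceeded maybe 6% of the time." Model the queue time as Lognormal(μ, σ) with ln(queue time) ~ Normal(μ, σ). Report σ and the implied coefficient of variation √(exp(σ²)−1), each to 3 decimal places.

σ ≈ 0.778, CV ≈ 0.912

If T ~ Lognormal(μ,σ) then ln T ~ Normal(μ,σ), so the p-quantile of ln T is μ + z_p·σ.
ln(32.2) = 3.472 and ln(187) = 5.231; z_{0.24} = -0.7063, z_{0.94} = 1.555.
σ = (5.231 − 3.472)/(1.555 − (-0.7063)) = 0.778.
μ = 3.472 − (-0.7063)·0.778 = 4.021.
CV = √(exp(σ²)−1) = √(exp(0.6053)−1) = 0.912.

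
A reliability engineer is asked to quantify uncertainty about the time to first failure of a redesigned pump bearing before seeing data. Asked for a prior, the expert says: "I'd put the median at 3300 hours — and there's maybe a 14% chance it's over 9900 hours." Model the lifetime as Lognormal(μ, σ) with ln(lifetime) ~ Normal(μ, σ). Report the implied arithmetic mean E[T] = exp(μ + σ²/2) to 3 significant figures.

If T ~ Lognormal(μ,σ) then ln T ~ Normal(μ,σ), so the p-quantile of ln T is μ + z_p·σ.
ln(3300) = 8.102 and ln(9900) = 9.2; z_{0.5} = 0, z_{0.86} = 1.08.
σ = (9.2 − 8.102)/(1.08 − (0)) = 1.017.
μ = 8.102 − (0)·1.017 = 8.102.
E[T] = exp(μ + σ²/2) = exp(8.102 + 0.5171) = 5530 hours.

E[T] ≈ 5530 hours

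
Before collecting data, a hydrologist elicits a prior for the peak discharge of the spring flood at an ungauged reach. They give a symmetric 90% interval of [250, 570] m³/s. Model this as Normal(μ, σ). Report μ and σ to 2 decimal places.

μ = 410.00, σ = 97.27

A symmetric 90% interval runs μ ± z·σ with z = 1.645.
Half-width = 160, so σ = 160/1.645 = 97.27.
μ is the interval midpoint, 410.00.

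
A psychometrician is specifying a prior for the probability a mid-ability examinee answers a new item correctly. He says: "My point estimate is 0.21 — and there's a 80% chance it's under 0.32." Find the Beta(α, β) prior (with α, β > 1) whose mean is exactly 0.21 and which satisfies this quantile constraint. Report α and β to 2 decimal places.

α ≈ 1.70, β ≈ 6.41

With mean 0.21 fixed, write α = 0.21s, β = 0.79s where s = α+β.
Need P(θ < 0.32) = 0.8 under Beta(0.21s, 0.79s). Normal approximation: (q−m)/√(m(1−m)/s) ≈ z_{0.8} = 0.842, so s ≈ 0.21·0.79·(0.842)²/(0.32−0.21)² = 9.7.
At s = 9.7: P(θ<0.32) ≈ 0.814. Adjusting to match 0.8 gives s ≈ 8.11.
So α = 0.21·8.11 ≈ 1.70, β = 0.79·8.11 ≈ 6.41.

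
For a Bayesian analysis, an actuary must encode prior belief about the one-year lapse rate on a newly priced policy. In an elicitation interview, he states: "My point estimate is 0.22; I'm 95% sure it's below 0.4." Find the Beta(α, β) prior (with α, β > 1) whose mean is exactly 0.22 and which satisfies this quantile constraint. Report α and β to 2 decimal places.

With mean 0.22 fixed, write α = 0.22s, β = 0.78s where s = α+β.
Need P(θ < 0.4) = 0.95 under Beta(0.22s, 0.78s). Normal approximation: (q−m)/√(m(1−m)/s) ≈ z_{0.95} = 1.64, so s ≈ 0.22·0.78·(1.64)²/(0.4−0.22)² = 14.3.
At s = 14.3: P(θ<0.4) ≈ 0.938. Adjusting to match 0.95 gives s ≈ 16.67.
So α = 0.22·16.67 ≈ 3.67, β = 0.78·16.67 ≈ 13.01.

α ≈ 3.67, β ≈ 13.01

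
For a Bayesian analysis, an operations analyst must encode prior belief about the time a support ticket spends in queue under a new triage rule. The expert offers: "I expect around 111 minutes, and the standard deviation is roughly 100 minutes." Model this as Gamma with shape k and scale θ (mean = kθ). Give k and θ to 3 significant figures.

For Gamma(k, scale θ): mean = kθ, variance = kθ², so CV = 1/√k.
CV = SD/mean = 100/111 = 0.9009, hence k = 1/CV² = 1.23.
Then θ = mean/k = 111/1.23 = 90.1.

k ≈ 1.23, θ ≈ 90.1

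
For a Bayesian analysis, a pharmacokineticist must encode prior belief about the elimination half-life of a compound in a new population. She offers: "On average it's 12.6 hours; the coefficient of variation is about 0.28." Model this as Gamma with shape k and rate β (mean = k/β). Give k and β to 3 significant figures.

k ≈ 12.8, β ≈ 1.01

For Gamma(k, rate β): mean = k/β, variance = k/β², so CV = 1/√k.
CV = 0.28, hence k = 1/CV² = 12.8.
Then β = k/mean = 12.8/12.6 = 1.01.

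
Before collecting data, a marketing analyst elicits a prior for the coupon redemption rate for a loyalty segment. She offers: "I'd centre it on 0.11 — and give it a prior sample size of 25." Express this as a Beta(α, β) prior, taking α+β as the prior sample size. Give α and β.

Under the effective-sample-size interpretation, Beta(α, β) has prior mean α/(α+β) and prior sample size α+β.
So α+β = 25 and α/(α+β) = 0.11, giving α = 0.11·25 = 2.75 and β = 25 − 2.75 = 22.25.

α = 2.75, β = 22.25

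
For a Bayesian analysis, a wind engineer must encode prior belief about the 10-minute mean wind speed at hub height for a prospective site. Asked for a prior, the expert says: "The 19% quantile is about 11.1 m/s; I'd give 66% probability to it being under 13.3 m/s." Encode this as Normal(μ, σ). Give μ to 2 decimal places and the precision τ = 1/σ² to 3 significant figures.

The p-quantile of Normal(μ,σ) is μ + z_p·σ, with z_{0.19} = -0.8779 and z_{0.66} = 0.4125.
Eliminate σ: μ = (z₂·x₁ − z₁·x₂)/(z₂ − z₁) = (0.4125·11.1 − (-0.8779)·13.3)/1.29 = 12.60.
Then σ = (x₂ − x₁)/(z₂ − z₁) = (13.3 − 11.1)/1.29 = 1.70.
Precision τ = 1/σ² = 1/1.705² = 0.344.

μ = 12.60, τ = 0.344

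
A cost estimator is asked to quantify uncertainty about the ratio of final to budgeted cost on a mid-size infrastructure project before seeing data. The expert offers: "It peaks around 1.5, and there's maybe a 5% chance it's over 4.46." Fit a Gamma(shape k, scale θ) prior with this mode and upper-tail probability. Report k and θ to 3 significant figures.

Gamma(k,θ) with k>1 has mode (k−1)θ, so θ = 1.5/(k−1).
Need P(X < 4.46) = 0.95 with θ tied to k this way. Start at k = 2, θ = 1.5: P(X<4.46) ≈ 0.797.
Too low — raise k to concentrate. Iterating converges to k ≈ 3.23.
Then θ = 1.5/(3.23−1) ≈ 0.671.

k ≈ 3.23, θ ≈ 0.671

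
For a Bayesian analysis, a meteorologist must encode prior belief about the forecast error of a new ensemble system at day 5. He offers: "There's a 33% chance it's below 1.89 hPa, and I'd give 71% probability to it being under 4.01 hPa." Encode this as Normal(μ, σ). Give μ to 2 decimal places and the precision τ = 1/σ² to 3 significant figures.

μ = 2.83, τ = 0.22

The p-quantile of Normal(μ,σ) is μ + z_p·σ, with z_{0.33} = -0.4399 and z_{0.71} = 0.5534.
Eliminate σ: μ = (z₂·x₁ − z₁·x₂)/(z₂ − z₁) = (0.5534·1.89 − (-0.4399)·4.01)/0.9933 = 2.83.
Then σ = (x₂ − x₁)/(z₂ − z₁) = (4.01 − 1.89)/0.9933 = 2.13.
Precision τ = 1/σ² = 1/2.134² = 0.22.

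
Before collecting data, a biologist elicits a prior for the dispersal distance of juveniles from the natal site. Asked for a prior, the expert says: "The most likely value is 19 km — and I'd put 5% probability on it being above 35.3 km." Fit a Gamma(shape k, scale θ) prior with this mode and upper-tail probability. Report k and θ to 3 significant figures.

k ≈ 8.25, θ ≈ 2.62

Gamma(k,θ) with k>1 has mode (k−1)θ, so θ = 19/(k−1).
Need P(X < 35.3) = 0.95 with θ tied to k this way. Start at k = 2, θ = 19: P(X<35.3) ≈ 0.554.
Too low — raise k to concentrate. Iterating converges to k ≈ 8.25.
Then θ = 19/(8.25−1) ≈ 2.62.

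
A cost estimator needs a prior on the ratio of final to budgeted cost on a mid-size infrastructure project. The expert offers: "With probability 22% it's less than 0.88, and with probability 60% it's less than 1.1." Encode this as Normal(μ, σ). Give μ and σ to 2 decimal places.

μ = 1.05, σ = 0.21

For Normal(μ,σ), the p-quantile is μ + z_p·σ. Here z_{0.22} = -0.7722, z_{0.6} = 0.2533.
So 0.88 = μ − 0.7722σ and 1.1 = μ + 0.2533σ.
Subtracting: σ = (1.1 − 0.88)/(0.2533 − (-0.7722)) = 0.21.
Then μ = 0.88 − (-0.7722)·0.21 = 1.05.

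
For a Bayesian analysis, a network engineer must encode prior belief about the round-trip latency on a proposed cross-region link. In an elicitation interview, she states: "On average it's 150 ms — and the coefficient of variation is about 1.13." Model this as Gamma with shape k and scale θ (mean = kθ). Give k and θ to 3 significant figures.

For Gamma(k, scale θ): mean = kθ, variance = kθ², so CV = 1/√k.
CV = 1.13, hence k = 1/CV² = 0.783.
Then θ = mean/k = 150/0.783 = 192.

k ≈ 0.783, θ ≈ 192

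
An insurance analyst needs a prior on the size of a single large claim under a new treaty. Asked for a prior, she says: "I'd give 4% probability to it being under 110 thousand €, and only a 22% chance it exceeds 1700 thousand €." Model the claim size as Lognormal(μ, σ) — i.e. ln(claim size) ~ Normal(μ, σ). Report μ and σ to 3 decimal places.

If T ~ Lognormal(μ,σ) then ln T ~ Normal(μ,σ), so the p-quantile of ln T is μ + z_p·σ.
ln(110) = 4.7 and ln(1700) = 7.438; z_{0.04} = -1.751, z_{0.78} = 0.7722.
σ = (7.438 − 4.7)/(0.7722 − (-1.751)) = 1.085.
μ = 4.7 − (-1.751)·1.085 = 6.600.

μ ≈ 6.600, σ ≈ 1.085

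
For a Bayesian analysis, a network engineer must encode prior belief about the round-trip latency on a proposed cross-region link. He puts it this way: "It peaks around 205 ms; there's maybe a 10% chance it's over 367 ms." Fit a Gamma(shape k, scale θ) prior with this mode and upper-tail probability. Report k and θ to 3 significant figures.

Gamma(k,θ) with k>1 has mode (k−1)θ, so θ = 205/(k−1).
Need P(X < 367) = 0.9 with θ tied to k this way. Start at k = 2, θ = 205: P(X<367) ≈ 0.534.
Too low — raise k to concentrate. Iterating converges to k ≈ 6.61.
Then θ = 205/(6.61−1) ≈ 36.5.

k ≈ 6.61, θ ≈ 36.5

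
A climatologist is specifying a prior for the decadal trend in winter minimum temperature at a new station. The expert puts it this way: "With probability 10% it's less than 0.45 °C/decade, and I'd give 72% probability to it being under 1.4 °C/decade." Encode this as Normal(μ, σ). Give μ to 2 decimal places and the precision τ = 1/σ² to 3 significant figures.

μ = 1.10, τ = 3.85

The p-quantile of Normal(μ,σ) is μ + z_p·σ, with z_{0.1} = -1.282 and z_{0.72} = 0.5828.
Eliminate σ: μ = (z₂·x₁ − z₁·x₂)/(z₂ − z₁) = (0.5828·0.45 − (-1.282)·1.4)/1.864 = 1.10.
Then σ = (x₂ − x₁)/(z₂ − z₁) = (1.4 − 0.45)/1.864 = 0.51.
Precision τ = 1/σ² = 1/0.5095² = 3.85.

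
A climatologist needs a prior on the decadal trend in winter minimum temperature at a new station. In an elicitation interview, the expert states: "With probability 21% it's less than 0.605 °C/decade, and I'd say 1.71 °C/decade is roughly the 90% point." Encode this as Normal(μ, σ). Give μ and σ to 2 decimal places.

The p-quantile of Normal(μ,σ) is μ + z_p·σ, with z_{0.21} = -0.8064 and z_{0.9} = 1.282.
Eliminate σ: μ = (z₂·x₁ − z₁·x₂)/(z₂ − z₁) = (1.282·0.605 − (-0.8064)·1.71)/2.088 = 1.03.
Then σ = (x₂ − x₁)/(z₂ − z₁) = (1.71 − 0.605)/2.088 = 0.53.

μ = 1.03, σ = 0.53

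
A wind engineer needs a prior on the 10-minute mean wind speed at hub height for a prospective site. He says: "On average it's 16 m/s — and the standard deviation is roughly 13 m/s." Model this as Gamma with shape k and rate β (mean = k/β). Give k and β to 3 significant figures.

k ≈ 1.51, β ≈ 0.0947

For Gamma(k, rate β): mean = k/β, variance = k/β², so CV = 1/√k.
CV = SD/mean = 13/16 = 0.8125, hence k = 1/CV² = 1.51.
Then β = k/mean = 1.51/16 = 0.0947.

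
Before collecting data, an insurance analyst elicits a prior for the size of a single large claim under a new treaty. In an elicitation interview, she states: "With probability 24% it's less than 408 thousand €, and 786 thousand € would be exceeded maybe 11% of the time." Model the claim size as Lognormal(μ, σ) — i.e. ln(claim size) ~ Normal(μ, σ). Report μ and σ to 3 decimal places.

μ ≈ 6.251, σ ≈ 0.339

If T ~ Lognormal(μ,σ) then ln T ~ Normal(μ,σ), so the p-quantile of ln T is μ + z_p·σ.
ln(408) = 6.011 and ln(786) = 6.667; z_{0.24} = -0.7063, z_{0.89} = 1.227.
σ = (6.667 − 6.011)/(1.227 − (-0.7063)) = 0.339.
μ = 6.011 − (-0.7063)·0.339 = 6.251.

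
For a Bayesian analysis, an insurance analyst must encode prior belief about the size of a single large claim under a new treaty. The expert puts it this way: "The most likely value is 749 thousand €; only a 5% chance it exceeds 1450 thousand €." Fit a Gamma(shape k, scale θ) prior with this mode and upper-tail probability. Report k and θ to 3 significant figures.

Gamma(k,θ) with k>1 has mode (k−1)θ, so θ = 749/(k−1).
Need P(X < 1450) = 0.95 with θ tied to k this way. Start at k = 2, θ = 749: P(X<1450) ≈ 0.576.
Too low — raise k to concentrate. Iterating converges to k ≈ 7.36.
Then θ = 749/(7.36−1) ≈ 118.

k ≈ 7.36, θ ≈ 118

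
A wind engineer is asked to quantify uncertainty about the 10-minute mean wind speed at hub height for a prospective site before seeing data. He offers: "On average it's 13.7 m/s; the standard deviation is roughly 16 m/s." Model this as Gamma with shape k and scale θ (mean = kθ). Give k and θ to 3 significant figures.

For Gamma(k, scale θ): mean = kθ, variance = kθ², so CV = 1/√k.
CV = SD/mean = 16/13.7 = 1.168, hence k = 1/CV² = 0.733.
Then θ = mean/k = 13.7/0.733 = 18.7.

k ≈ 0.733, θ ≈ 18.7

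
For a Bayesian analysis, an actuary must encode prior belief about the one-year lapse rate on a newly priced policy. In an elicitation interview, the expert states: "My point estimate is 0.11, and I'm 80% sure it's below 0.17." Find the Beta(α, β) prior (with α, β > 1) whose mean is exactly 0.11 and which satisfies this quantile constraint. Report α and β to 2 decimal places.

α ≈ 1.56, β ≈ 12.65

With mean 0.11 fixed, write α = 0.11s, β = 0.89s where s = α+β.
Need P(θ < 0.17) = 0.8 under Beta(0.11s, 0.89s). Normal approximation: (q−m)/√(m(1−m)/s) ≈ z_{0.8} = 0.842, so s ≈ 0.11·0.89·(0.842)²/(0.17−0.11)² = 19.3.
At s = 19.3: P(θ<0.17) ≈ 0.820. Adjusting to match 0.8 gives s ≈ 14.22.
So α = 0.11·14.22 ≈ 1.56, β = 0.89·14.22 ≈ 12.65.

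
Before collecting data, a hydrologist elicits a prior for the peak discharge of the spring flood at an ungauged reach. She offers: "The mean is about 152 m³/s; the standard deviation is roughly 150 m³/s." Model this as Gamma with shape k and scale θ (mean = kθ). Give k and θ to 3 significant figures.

For Gamma(k, scale θ): mean = kθ, variance = kθ², so CV = 1/√k.
CV = SD/mean = 150/152 = 0.9868, hence k = 1/CV² = 1.03.
Then θ = mean/k = 152/1.03 = 148.

k ≈ 1.03, θ ≈ 148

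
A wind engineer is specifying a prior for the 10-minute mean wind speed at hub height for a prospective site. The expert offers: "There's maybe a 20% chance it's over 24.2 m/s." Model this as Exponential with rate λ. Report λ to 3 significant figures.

P(T > 24.2) = e^(−λ·24.2) = 0.2, so λ = −ln(0.2)/24.2 = 0.0665.

λ ≈ 0.0665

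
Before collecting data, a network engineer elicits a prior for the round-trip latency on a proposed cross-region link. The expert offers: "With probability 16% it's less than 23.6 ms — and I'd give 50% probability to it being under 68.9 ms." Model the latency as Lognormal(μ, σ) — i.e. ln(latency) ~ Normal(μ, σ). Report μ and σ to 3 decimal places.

μ ≈ 4.233, σ ≈ 1.077

If T ~ Lognormal(μ,σ) then ln T ~ Normal(μ,σ), so the p-quantile of ln T is μ + z_p·σ.
ln(23.6) = 3.161 and ln(68.9) = 4.233; z_{0.16} = -0.9945, z_{0.5} = 0.
σ = (4.233 − 3.161)/(0 − (-0.9945)) = 1.077.
μ = 3.161 − (-0.9945)·1.077 = 4.233.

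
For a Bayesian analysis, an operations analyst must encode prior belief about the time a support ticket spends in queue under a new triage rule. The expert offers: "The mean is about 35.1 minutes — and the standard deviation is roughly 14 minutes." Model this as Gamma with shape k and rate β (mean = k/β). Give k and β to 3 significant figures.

k ≈ 6.29, β ≈ 0.179

For Gamma(k, rate β): mean = k/β, variance = k/β², so CV = 1/√k.
CV = SD/mean = 14/35.1 = 0.3989, hence k = 1/CV² = 6.29.
Then β = k/mean = 6.29/35.1 = 0.179.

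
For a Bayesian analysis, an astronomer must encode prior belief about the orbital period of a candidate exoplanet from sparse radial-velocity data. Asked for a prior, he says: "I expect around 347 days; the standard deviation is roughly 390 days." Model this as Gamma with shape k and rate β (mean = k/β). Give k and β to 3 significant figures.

For Gamma(k, rate β): mean = k/β, variance = k/β², so CV = 1/√k.
CV = SD/mean = 390/347 = 1.124, hence k = 1/CV² = 0.792.
Then β = k/mean = 0.792/347 = 0.00228.

k ≈ 0.792, β ≈ 0.00228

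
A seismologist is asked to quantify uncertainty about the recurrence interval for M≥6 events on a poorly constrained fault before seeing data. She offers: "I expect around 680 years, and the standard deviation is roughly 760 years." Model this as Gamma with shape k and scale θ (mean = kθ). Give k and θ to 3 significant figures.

For Gamma(k, scale θ): mean = kθ, variance = kθ², so CV = 1/√k.
CV = SD/mean = 760/680 = 1.118, hence k = 1/CV² = 0.801.
Then θ = mean/k = 680/0.801 = 849.

k ≈ 0.801, θ ≈ 849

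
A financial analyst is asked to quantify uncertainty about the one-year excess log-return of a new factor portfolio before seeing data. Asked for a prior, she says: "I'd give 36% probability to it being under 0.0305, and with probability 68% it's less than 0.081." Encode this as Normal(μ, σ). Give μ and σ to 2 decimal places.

The p-quantile of Normal(μ,σ) is μ + z_p·σ, with z_{0.36} = -0.3585 and z_{0.68} = 0.4677.
Eliminate σ: μ = (z₂·x₁ − z₁·x₂)/(z₂ − z₁) = (0.4677·0.0305 − (-0.3585)·0.081)/0.8262 = 0.05.
Then σ = (x₂ − x₁)/(z₂ − z₁) = (0.081 − 0.0305)/0.8262 = 0.06.

μ = 0.05, σ = 0.06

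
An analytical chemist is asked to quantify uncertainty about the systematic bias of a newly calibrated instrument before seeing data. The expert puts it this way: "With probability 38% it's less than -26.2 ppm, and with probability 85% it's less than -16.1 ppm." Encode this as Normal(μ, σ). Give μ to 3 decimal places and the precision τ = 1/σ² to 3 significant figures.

For Normal(μ,σ), the p-quantile is μ + z_p·σ. Here z_{0.38} = -0.3055, z_{0.85} = 1.036.
So -26.2 = μ − 0.3055σ and -16.1 = μ + 1.036σ.
Subtracting: σ = (-16.1 − -26.2)/(1.036 − (-0.3055)) = 7.527.
Then μ = -26.2 − (-0.3055)·7.527 = -23.901.
Precision τ = 1/σ² = 1/7.527² = 0.0177.

μ = -23.901, τ = 0.0177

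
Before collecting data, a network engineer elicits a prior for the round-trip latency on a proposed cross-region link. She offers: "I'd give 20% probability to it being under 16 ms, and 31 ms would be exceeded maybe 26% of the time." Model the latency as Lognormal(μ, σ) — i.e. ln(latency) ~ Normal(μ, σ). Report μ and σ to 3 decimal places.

μ ≈ 3.147, σ ≈ 0.445

If T ~ Lognormal(μ,σ) then ln T ~ Normal(μ,σ), so the p-quantile of ln T is μ + z_p·σ.
ln(16) = 2.773 and ln(31) = 3.434; z_{0.2} = -0.8416, z_{0.74} = 0.6433.
σ = (3.434 − 2.773)/(0.6433 − (-0.8416)) = 0.445.
μ = 2.773 − (-0.8416)·0.445 = 3.147.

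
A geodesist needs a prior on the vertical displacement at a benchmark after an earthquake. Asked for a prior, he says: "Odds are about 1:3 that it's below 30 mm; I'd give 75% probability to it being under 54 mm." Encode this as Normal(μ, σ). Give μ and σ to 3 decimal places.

μ = 42.000, σ = 17.791

For Normal(μ,σ), the p-quantile is μ + z_p·σ. Here z_{0.25} = -0.6745, z_{0.75} = 0.6745.
So 30 = μ − 0.6745σ and 54 = μ + 0.6745σ.
Subtracting: σ = (54 − 30)/(0.6745 − (-0.6745)) = 17.791.
Then μ = 30 − (-0.6745)·17.791 = 42.000.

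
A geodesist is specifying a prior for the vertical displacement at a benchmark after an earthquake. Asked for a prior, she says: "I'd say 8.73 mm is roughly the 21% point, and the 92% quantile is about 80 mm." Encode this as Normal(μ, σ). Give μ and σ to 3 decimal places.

μ = 34.719, σ = 32.227

For Normal(μ,σ), the p-quantile is μ + z_p·σ. Here z_{0.21} = -0.8064, z_{0.92} = 1.405.
So 8.73 = μ − 0.8064σ and 80 = μ + 1.405σ.
Subtracting: σ = (80 − 8.73)/(1.405 − (-0.8064)) = 32.227.
Then μ = 8.73 − (-0.8064)·32.227 = 34.719.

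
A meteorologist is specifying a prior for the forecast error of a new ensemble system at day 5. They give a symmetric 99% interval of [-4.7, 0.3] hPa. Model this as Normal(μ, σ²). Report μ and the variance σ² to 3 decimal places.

μ = -2.200, σ² = 0.942

A symmetric 99% interval runs μ ± z·σ with z = 2.576.
Half-width = 2.5, so σ = 2.5/2.576 = 0.9706 and σ² = 0.942.
μ is the interval midpoint, -2.200.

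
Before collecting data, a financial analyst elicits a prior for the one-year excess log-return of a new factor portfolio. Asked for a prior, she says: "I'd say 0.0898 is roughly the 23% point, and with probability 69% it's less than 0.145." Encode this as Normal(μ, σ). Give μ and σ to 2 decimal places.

μ = 0.12, σ = 0.04

The p-quantile of Normal(μ,σ) is μ + z_p·σ, with z_{0.23} = -0.7388 and z_{0.69} = 0.4959.
Eliminate σ: μ = (z₂·x₁ − z₁·x₂)/(z₂ − z₁) = (0.4959·0.0898 − (-0.7388)·0.145)/1.235 = 0.12.
Then σ = (x₂ − x₁)/(z₂ − z₁) = (0.145 − 0.0898)/1.235 = 0.04.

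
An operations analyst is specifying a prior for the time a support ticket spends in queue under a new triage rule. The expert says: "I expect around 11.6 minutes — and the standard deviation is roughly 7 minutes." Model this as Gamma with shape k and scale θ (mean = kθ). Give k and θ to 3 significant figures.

k ≈ 2.75, θ ≈ 4.22

For Gamma(k, scale θ): mean = kθ, variance = kθ², so CV = 1/√k.
CV = SD/mean = 7/11.6 = 0.6034, hence k = 1/CV² = 2.75.
Then θ = mean/k = 11.6/2.75 = 4.22.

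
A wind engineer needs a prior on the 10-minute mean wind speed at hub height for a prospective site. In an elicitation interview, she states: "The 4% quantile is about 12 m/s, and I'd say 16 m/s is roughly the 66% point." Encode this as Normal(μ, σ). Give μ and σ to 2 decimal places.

μ = 15.24, σ = 1.85

For Normal(μ,σ), the p-quantile is μ + z_p·σ. Here z_{0.04} = -1.751, z_{0.66} = 0.4125.
So 12 = μ − 1.751σ and 16 = μ + 0.4125σ.
Subtracting: σ = (16 − 12)/(0.4125 − (-1.751)) = 1.85.
Then μ = 12 − (-1.751)·1.85 = 15.24.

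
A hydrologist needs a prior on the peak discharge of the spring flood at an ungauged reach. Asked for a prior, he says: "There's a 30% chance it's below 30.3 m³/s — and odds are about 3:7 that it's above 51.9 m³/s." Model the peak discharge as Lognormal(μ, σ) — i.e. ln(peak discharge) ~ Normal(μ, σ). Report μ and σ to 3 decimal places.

μ ≈ 3.680, σ ≈ 0.513

If T ~ Lognormal(μ,σ) then ln T ~ Normal(μ,σ), so the p-quantile of ln T is μ + z_p·σ.
ln(30.3) = 3.411 and ln(51.9) = 3.949; z_{0.3} = -0.5244, z_{0.7} = 0.5244.
σ = (3.949 − 3.411)/(0.5244 − (-0.5244)) = 0.513.
μ = 3.411 − (-0.5244)·0.513 = 3.680.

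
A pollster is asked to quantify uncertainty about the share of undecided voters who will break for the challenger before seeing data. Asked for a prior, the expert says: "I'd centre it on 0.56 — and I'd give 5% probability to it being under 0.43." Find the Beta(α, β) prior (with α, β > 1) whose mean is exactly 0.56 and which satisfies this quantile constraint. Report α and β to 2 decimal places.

With mean 0.56 fixed, write α = 0.56s, β = 0.44s where s = α+β.
Need P(θ < 0.43) = 0.05 under Beta(0.56s, 0.44s). Normal approximation: (q−m)/√(m(1−m)/s) ≈ z_{0.05} = -1.64, so s ≈ 0.56·0.44·(-1.64)²/(0.43−0.56)² = 39.4.
At s = 39.4: P(θ<0.43) ≈ 0.050. Adjusting to match 0.05 gives s ≈ 39.64.
So α = 0.56·39.64 ≈ 22.20, β = 0.44·39.64 ≈ 17.44.

α ≈ 22.20, β ≈ 17.44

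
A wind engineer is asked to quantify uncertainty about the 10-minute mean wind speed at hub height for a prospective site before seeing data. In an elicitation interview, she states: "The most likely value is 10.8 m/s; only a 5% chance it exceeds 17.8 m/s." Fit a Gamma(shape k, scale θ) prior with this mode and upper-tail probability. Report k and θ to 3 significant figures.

Gamma(k,θ) with k>1 has mode (k−1)θ, so θ = 10.8/(k−1).
Need P(X < 17.8) = 0.95 with θ tied to k this way. Start at k = 2, θ = 10.8: P(X<17.8) ≈ 0.490.
Too low — raise k to concentrate. Iterating converges to k ≈ 12.2.
Then θ = 10.8/(12.2−1) ≈ 0.965.

k ≈ 12.2, θ ≈ 0.965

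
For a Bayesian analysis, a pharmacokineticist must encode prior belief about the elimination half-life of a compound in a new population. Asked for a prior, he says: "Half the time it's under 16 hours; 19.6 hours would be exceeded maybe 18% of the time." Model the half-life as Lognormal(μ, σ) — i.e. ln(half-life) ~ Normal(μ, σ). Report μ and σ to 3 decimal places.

μ ≈ 2.773, σ ≈ 0.222

If T ~ Lognormal(μ,σ) then ln T ~ Normal(μ,σ), so the p-quantile of ln T is μ + z_p·σ.
ln(16) = 2.773 and ln(19.6) = 2.976; z_{0.5} = 0, z_{0.82} = 0.9154.
σ = (2.976 − 2.773)/(0.9154 − (0)) = 0.222.
μ = 2.773 − (0)·0.222 = 2.773.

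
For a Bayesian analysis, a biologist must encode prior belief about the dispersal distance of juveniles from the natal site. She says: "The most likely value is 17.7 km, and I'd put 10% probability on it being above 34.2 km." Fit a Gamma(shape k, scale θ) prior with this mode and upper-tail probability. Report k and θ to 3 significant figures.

Gamma(k,θ) with k>1 has mode (k−1)θ, so θ = 17.7/(k−1).
Need P(X < 34.2) = 0.9 with θ tied to k this way. Start at k = 2, θ = 17.7: P(X<34.2) ≈ 0.575.
Too low — raise k to concentrate. Iterating converges to k ≈ 5.41.
Then θ = 17.7/(5.41−1) ≈ 4.01.

k ≈ 5.41, θ ≈ 4.01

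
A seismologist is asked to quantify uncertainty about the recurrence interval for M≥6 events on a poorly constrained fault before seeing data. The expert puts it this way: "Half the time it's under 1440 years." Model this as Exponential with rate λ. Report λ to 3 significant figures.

Exponential median = ln 2 / λ, so λ = ln 2 / 1440.0 = 0.000481.

λ ≈ 0.000481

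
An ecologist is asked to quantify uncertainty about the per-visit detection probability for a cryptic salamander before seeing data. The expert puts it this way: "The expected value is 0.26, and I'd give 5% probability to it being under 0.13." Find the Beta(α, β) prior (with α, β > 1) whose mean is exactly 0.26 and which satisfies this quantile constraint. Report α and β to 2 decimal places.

With mean 0.26 fixed, write α = 0.26s, β = 0.74s where s = α+β.
Need P(θ < 0.13) = 0.05 under Beta(0.26s, 0.74s). Normal approximation: (q−m)/√(m(1−m)/s) ≈ z_{0.05} = -1.64, so s ≈ 0.26·0.74·(-1.64)²/(0.13−0.26)² = 30.8.
At s = 30.8: P(θ<0.13) ≈ 0.032. Adjusting to match 0.05 gives s ≈ 24.96.
So α = 0.26·24.96 ≈ 6.49, β = 0.74·24.96 ≈ 18.47.

α ≈ 6.49, β ≈ 18.47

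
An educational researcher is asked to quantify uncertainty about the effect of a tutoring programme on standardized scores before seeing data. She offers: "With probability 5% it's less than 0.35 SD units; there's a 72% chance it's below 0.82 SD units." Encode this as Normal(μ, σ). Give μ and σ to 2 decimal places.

The p-quantile of Normal(μ,σ) is μ + z_p·σ, with z_{0.05} = -1.645 and z_{0.72} = 0.5828.
Eliminate σ: μ = (z₂·x₁ − z₁·x₂)/(z₂ − z₁) = (0.5828·0.35 − (-1.645)·0.82)/2.228 = 0.70.
Then σ = (x₂ − x₁)/(z₂ − z₁) = (0.82 − 0.35)/2.228 = 0.21.

μ = 0.70, σ = 0.21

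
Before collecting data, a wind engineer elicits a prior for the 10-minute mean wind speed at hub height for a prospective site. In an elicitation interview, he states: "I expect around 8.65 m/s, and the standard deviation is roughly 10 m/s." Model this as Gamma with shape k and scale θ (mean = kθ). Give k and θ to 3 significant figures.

k ≈ 0.748, θ ≈ 11.6

For Gamma(k, scale θ): mean = kθ, variance = kθ², so CV = 1/√k.
CV = SD/mean = 10/8.65 = 1.156, hence k = 1/CV² = 0.748.
Then θ = mean/k = 8.65/0.748 = 11.6.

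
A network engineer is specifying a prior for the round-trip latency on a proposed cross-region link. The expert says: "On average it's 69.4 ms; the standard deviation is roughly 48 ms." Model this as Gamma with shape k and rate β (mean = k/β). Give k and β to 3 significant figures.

k ≈ 2.09, β ≈ 0.0301

For Gamma(k, rate β): mean = k/β, variance = k/β², so CV = 1/√k.
CV = SD/mean = 48/69.4 = 0.6916, hence k = 1/CV² = 2.09.
Then β = k/mean = 2.09/69.4 = 0.0301.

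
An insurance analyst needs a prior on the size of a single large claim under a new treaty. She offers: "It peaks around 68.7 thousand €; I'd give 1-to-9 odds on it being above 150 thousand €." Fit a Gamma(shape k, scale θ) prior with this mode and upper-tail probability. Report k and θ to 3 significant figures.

Gamma(k,θ) with k>1 has mode (k−1)θ, so θ = 68.7/(k−1).
Need P(X < 150) = 0.9 with θ tied to k this way. Start at k = 2, θ = 68.7: P(X<150) ≈ 0.641.
Too low — raise k to concentrate. Iterating converges to k ≈ 4.15.
Then θ = 68.7/(4.15−1) ≈ 21.8.

k ≈ 4.15, θ ≈ 21.8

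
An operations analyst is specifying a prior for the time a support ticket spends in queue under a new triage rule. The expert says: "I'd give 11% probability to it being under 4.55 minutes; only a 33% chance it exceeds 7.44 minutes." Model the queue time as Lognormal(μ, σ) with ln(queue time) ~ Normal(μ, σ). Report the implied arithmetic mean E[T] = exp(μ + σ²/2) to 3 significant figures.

If T ~ Lognormal(μ,σ) then ln T ~ Normal(μ,σ), so the p-quantile of ln T is μ + z_p·σ.
ln(4.55) = 1.515 and ln(7.44) = 2.007; z_{0.11} = -1.227, z_{0.67} = 0.4399.
σ = (2.007 − 1.515)/(0.4399 − (-1.227)) = 0.295.
μ = 1.515 − (-1.227)·0.295 = 1.877.
E[T] = exp(μ + σ²/2) = exp(1.877 + 0.0435) = 6.83 minutes.

E[T] ≈ 6.83 minutes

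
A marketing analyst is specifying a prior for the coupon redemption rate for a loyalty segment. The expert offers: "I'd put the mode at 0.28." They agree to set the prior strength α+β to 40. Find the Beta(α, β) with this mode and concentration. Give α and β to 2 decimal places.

α = 11.64, β = 28.36

For α,β > 1 the Beta mode is (α−1)/(α+β−2). With α+β = 40, the mode is (α−1)/38.
Set (α−1)/38 = 0.28 → α = 1 + 0.28·38 = 11.64.
β = 40 − α = 28.36.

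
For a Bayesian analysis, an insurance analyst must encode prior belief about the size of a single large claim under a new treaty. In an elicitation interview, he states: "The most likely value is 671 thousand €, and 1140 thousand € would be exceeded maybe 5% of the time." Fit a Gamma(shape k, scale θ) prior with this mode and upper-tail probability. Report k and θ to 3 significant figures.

Gamma(k,θ) with k>1 has mode (k−1)θ, so θ = 671/(k−1).
Need P(X < 1140) = 0.95 with θ tied to k this way. Start at k = 2, θ = 671: P(X<1140) ≈ 0.506.
Too low — raise k to concentrate. Iterating converges to k ≈ 10.9.
Then θ = 671/(10.9−1) ≈ 67.5.

k ≈ 10.9, θ ≈ 67.5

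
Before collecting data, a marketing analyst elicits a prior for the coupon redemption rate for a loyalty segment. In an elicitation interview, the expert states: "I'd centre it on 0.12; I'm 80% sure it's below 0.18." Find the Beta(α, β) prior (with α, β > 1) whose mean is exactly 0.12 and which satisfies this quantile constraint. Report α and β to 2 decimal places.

With mean 0.12 fixed, write α = 0.12s, β = 0.88s where s = α+β.
Need P(θ < 0.18) = 0.8 under Beta(0.12s, 0.88s). Normal approximation: (q−m)/√(m(1−m)/s) ≈ z_{0.8} = 0.842, so s ≈ 0.12·0.88·(0.842)²/(0.18−0.12)² = 20.8.
At s = 20.8: P(θ<0.18) ≈ 0.818. Adjusting to match 0.8 gives s ≈ 16.22.
So α = 0.12·16.22 ≈ 1.95, β = 0.88·16.22 ≈ 14.27.

α ≈ 1.95, β ≈ 14.27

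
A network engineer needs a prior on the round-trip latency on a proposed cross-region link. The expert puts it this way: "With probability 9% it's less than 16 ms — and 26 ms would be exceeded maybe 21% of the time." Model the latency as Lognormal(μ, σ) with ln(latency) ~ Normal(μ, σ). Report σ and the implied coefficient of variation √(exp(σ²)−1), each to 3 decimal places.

σ ≈ 0.226, CV ≈ 0.229

If T ~ Lognormal(μ,σ) then ln T ~ Normal(μ,σ), so the p-quantile of ln T is μ + z_p·σ.
ln(16) = 2.773 and ln(26) = 3.258; z_{0.09} = -1.341, z_{0.79} = 0.8064.
σ = (3.258 − 2.773)/(0.8064 − (-1.341)) = 0.226.
μ = 2.773 − (-1.341)·0.226 = 3.076.
CV = √(exp(σ²)−1) = √(exp(0.0511)−1) = 0.229.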